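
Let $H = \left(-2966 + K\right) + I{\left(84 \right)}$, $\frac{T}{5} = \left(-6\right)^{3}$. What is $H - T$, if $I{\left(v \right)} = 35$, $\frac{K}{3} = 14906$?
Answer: $42867$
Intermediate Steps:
$K = 44718$ ($K = 3 \cdot 14906 = 44718$)
$T = -1080$ ($T = 5 \left(-6\right)^{3} = 5 \left(-216\right) = -1080$)
$H = 41787$ ($H = \left(-2966 + 44718\right) + 35 = 41752 + 35 = 41787$)
$H - T = 41787 - -1080 = 41787 + 1080 = 42867$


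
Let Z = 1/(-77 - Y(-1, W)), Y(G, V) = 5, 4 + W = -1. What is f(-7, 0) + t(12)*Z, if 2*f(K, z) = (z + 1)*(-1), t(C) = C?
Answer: -53/82 ≈ -0.64634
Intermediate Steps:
W = -5 (W = -4 - 1 = -5)
f(K, z) = -½ - z/2 (f(K, z) = ((z + 1)*(-1))/2 = ((1 + z)*(-1))/2 = (-1 - z)/2 = -½ - z/2)
Z = -1/82 (Z = 1/(-77 - 1*5) = 1/(-77 - 5) = 1/(-82) = -1/82 ≈ -0.012195)
f(-7, 0) + t(12)*Z = (-½ - ½*0) + 12*(-1/82) = (-½ + 0) - 6/41 = -½ - 6/41 = -53/82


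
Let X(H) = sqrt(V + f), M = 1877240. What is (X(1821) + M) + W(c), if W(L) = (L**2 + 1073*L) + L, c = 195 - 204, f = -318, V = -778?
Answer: 1867655 + 2*I*sqrt(274) ≈ 1.8677e+6 + 33.106*I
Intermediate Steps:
c = -9
W(L) = L**2 + 1074*L
X(H) = 2*I*sqrt(274) (X(H) = sqrt(-778 - 318) = sqrt(-1096) = 2*I*sqrt(274))
(X(1821) + M) + W(c) = (2*I*sqrt(274) + 1877240) - 9*(1074 - 9) = (1877240 + 2*I*sqrt(274)) - 9*1065 = (1877240 + 2*I*sqrt(274)) - 9585 = 1867655 + 2*I*sqrt(274)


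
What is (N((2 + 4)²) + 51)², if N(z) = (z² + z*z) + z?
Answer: 7177041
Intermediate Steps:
N(z) = z + 2*z² (N(z) = (z² + z²) + z = 2*z² + z = z + 2*z²)
(N((2 + 4)²) + 51)² = ((2 + 4)²*(1 + 2*(2 + 4)²) + 51)² = (6²*(1 + 2*6²) + 51)² = (36*(1 + 2*36) + 51)² = (36*(1 + 72) + 51)² = (36*73 + 51)² = (2628 + 51)² = 2679² = 7177041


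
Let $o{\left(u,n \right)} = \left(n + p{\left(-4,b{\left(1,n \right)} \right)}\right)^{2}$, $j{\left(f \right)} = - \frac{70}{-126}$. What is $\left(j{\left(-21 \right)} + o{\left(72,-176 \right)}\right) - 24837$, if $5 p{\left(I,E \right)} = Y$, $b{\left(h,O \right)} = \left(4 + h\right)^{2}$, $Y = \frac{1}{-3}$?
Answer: $\frac{462227}{75} \approx 6163.0$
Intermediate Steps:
$j{\left(f \right)} = \frac{5}{9}$ ($j{\left(f \right)} = \left(-70\right) \left(- \frac{1}{126}\right) = \frac{5}{9}$)
$Y = - \frac{1}{3} \approx -0.33333$
$p{\left(I,E \right)} = - \frac{1}{15}$ ($p{\left(I,E \right)} = \frac{1}{5} \left(- \frac{1}{3}\right) = - \frac{1}{15}$)
$o{\left(u,n \right)} = \left(- \frac{1}{15} + n\right)^{2}$ ($o{\left(u,n \right)} = \left(n - \frac{1}{15}\right)^{2} = \left(- \frac{1}{15} + n\right)^{2}$)
$\left(j{\left(-21 \right)} + o{\left(72,-176 \right)}\right) - 24837 = \left(\frac{5}{9} + \frac{\left(-1 + 15 \left(-176\right)\right)^{2}}{225}\right) - 24837 = \left(\frac{5}{9} + \frac{\left(-1 - 2640\right)^{2}}{225}\right) - 24837 = \left(\frac{5}{9} + \frac{\left(-2641\right)^{2}}{225}\right) - 24837 = \left(\frac{5}{9} + \frac{1}{225} \cdot 6974881\right) - 24837 = \left(\frac{5}{9} + \frac{6974881}{225}\right) - 24837 = \frac{2325002}{75} - 24837 = \frac{462227}{75}$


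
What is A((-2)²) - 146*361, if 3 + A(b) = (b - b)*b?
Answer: -52709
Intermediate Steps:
A(b) = -3 (A(b) = -3 + (b - b)*b = -3 + 0*b = -3 + 0 = -3)
A((-2)²) - 146*361 = -3 - 146*361 = -3 - 52706 = -52709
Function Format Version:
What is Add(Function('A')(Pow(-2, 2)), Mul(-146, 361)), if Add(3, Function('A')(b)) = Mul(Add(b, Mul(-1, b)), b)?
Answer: -52709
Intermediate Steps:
Function('A')(b) = -3 (Function('A')(b) = Add(-3, Mul(Add(b, Mul(-1, b)), b)) = Add(-3, Mul(0, b)) = Add(-3, 0) = -3)
Add(Function('A')(Pow(-2, 2)), Mul(-146, 361)) = Add(-3, Mul(-146, 361)) = Add(-3, -52706) = -52709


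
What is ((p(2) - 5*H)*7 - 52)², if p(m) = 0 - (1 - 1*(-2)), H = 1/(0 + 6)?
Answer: 223729/36 ≈ 6214.7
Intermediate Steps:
H = ⅙ (H = 1/6 = ⅙ ≈ 0.16667)
p(m) = -3 (p(m) = 0 - (1 + 2) = 0 - 1*3 = 0 - 3 = -3)
((p(2) - 5*H)*7 - 52)² = ((-3 - 5*⅙)*7 - 52)² = ((-3 - ⅚)*7 - 52)² = (-23/6*7 - 52)² = (-161/6 - 52)² = (-473/6)² = 223729/36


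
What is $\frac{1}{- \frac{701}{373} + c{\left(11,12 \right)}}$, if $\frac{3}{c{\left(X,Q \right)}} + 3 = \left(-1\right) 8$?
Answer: $- \frac{4103}{8830} \approx -0.46467$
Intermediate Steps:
$c{\left(X,Q \right)} = - \frac{3}{11}$ ($c{\left(X,Q \right)} = \frac{3}{-3 - 8} = \frac{3}{-11} = 3 \left(- \frac{1}{11}\right) = - \frac{3}{11}$)
$\frac{1}{- \frac{701}{373} + c{\left(11,12 \right)}} = \frac{1}{- \frac{701}{373} - \frac{3}{11}} = \frac{1}{- \frac{8830}{4103}} = - \frac{4103}{8830}$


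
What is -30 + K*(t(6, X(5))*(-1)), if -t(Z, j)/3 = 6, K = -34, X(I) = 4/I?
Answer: -642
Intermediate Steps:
t(Z, j) = -18 (t(Z, j) = -3*6 = -18)
-30 + K*(t(6, X(5))*(-1)) = -30 - (-612)*(-1) = -30 - 34*18 = -30 - 612 = -642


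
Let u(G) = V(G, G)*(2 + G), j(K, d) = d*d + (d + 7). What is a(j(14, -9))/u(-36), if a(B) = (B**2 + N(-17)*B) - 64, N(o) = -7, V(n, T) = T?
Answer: 703/153 ≈ 4.5948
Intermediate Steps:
j(K, d) = 7 + d + d**2 (j(K, d) = d**2 + (7 + d) = 7 + d + d**2)
u(G) = G*(2 + G)
a(B) = -64 + B**2 - 7*B (a(B) = (B**2 - 7*B) - 64 = -64 + B**2 - 7*B)
a(j(14, -9))/u(-36) = (-64 + (7 - 9 + (-9)**2)**2 - 7*(7 - 9 + (-9)**2))/((-36*(2 - 36))) = (-64 + (7 - 9 + 81)**2 - 7*(7 - 9 + 81))/((-36*(-34))) = (-64 + 79**2 - 7*79)/1224 = (-64 + 6241 - 553)*(1/1224) = 5624*(1/1224) = 703/153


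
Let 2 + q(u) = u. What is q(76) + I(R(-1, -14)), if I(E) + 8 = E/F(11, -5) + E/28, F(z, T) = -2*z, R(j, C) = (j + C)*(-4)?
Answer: 5037/77 ≈ 65.416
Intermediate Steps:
q(u) = -2 + u
R(j, C) = -4*C - 4*j (R(j, C) = (C + j)*(-4) = -4*C - 4*j)
I(E) = -8 - 3*E/308 (I(E) = -8 + (E/((-2*11)) + E/28) = -8 + (E/(-22) + E*(1/28)) = -8 + (E*(-1/22) + E/28) = -8 + (-E/22 + E/28) = -8 - 3*E/308)
q(76) + I(R(-1, -14)) = (-2 + 76) + (-8 - 3*(-4*(-14) - 4*(-1))/308) = 74 + (-8 - 3*(56 + 4)/308) = 74 + (-8 - 3/308*60) = 74 + (-8 - 45/77) = 74 - 661/77 = 5037/77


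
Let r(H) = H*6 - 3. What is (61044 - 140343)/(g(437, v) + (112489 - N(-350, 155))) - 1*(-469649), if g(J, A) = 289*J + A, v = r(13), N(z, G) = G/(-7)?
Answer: 71393172623/152014 ≈ 4.6965e+5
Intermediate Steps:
N(z, G) = -G/7 (N(z, G) = G*(-1/7) = -G/7)
r(H) = -3 + 6*H (r(H) = 6*H - 3 = -3 + 6*H)
v = 75 (v = -3 + 6*13 = -3 + 78 = 75)
g(J, A) = A + 289*J
(61044 - 140343)/(g(437, v) + (112489 - N(-350, 155))) - 1*(-469649) = (61044 - 140343)/((75 + 289*437) + (112489 - (-1)*155/7)) - 1*(-469649) = -79299/((75 + 126293) + (112489 - 1*(-155/7))) + 469649 = -79299/(126368 + (112489 + 155/7)) + 469649 = -79299/(126368 + 787578/7) + 469649 = -79299/1672154/7 + 469649 = -79299*7/1672154 + 469649 = -50463/152014 + 469649 = 71393172623/152014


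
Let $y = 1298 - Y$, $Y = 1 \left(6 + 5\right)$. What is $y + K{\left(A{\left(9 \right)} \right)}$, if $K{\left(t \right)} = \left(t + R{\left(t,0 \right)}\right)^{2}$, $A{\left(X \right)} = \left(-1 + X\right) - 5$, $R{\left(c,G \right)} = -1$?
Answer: $1291$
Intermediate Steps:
$A{\left(X \right)} = -6 + X$
$Y = 11$ ($Y = 1 \cdot 11 = 11$)
$K{\left(t \right)} = \left(-1 + t\right)^{2}$ ($K{\left(t \right)} = \left(t - 1\right)^{2} = \left(-1 + t\right)^{2}$)
$y = 1287$ ($y = 1298 - 11 = 1287$)
$y + K{\left(A{\left(9 \right)} \right)} = 1287 + \left(-1 + \left(-6 + 9\right)\right)^{2} = 1287 + \left(-1 + 3\right)^{2} = 1287 + 2^{2} = 1287 + 4 = 1291$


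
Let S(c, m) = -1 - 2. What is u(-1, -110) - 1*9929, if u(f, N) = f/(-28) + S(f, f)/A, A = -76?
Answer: -1320547/133 ≈ -9928.9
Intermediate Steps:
S(c, m) = -3
u(f, N) = 3/76 - f/28 (u(f, N) = f/(-28) - 3/(-76) = f*(-1/28) - 3*(-1/76) = -f/28 + 3/76 = 3/76 - f/28)
u(-1, -110) - 1*9929 = (3/76 - 1/28*(-1)) - 1*9929 = (3/76 + 1/28) - 9929 = 10/133 - 9929 = -1320547/133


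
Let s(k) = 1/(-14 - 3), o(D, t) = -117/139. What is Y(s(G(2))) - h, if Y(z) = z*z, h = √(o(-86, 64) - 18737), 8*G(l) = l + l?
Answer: 1/289 - 4*I*√22627115/139 ≈ 0.0034602 - 136.89*I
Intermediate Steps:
G(l) = l/4 (G(l) = (l + l)/8 = (2*l)/8 = l/4)
o(D, t) = -117/139 (o(D, t) = -117*1/139 = -117/139)
s(k) = -1/17 (s(k) = 1/(-17) = -1/17)
h = 4*I*√22627115/139 (h = √(-117/139 - 18737) = √(-2604560/139) = 4*I*√22627115/139 ≈ 136.89*I)
Y(z) = z²
Y(s(G(2))) - h = (-1/17)² - 4*I*√22627115/139 = 1/289 - 4*I*√22627115/139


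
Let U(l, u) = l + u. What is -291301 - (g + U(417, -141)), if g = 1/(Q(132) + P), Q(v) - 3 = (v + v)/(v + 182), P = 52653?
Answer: -2410503214705/8267124 ≈ -2.9158e+5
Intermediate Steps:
Q(v) = 3 + 2*v/(182 + v) (Q(v) = 3 + (v + v)/(v + 182) = 3 + (2*v)/(182 + v) = 3 + 2*v/(182 + v))
g = 157/8267124 (g = 1/((546 + 5*132)/(182 + 132) + 52653) = 1/((546 + 660)/314 + 52653) = 1/((1/314)*1206 + 52653) = 1/(603/157 + 52653) = 1/(8267124/157) = 157/8267124 ≈ 1.8991e-5)
-291301 - (g + U(417, -141)) = -291301 - (157/8267124 + (417 - 141)) = -291301 - (157/8267124 + 276) = -291301 - 1*2281726381/8267124 = -291301 - 2281726381/8267124 = -2410503214705/8267124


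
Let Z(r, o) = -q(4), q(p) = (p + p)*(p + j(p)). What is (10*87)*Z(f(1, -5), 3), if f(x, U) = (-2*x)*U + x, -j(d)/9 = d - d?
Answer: -27840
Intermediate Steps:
j(d) = 0 (j(d) = -9*(d - d) = -9*0 = 0)
q(p) = 2*p**2 (q(p) = (p + p)*(p + 0) = (2*p)*p = 2*p**2)
f(x, U) = x - 2*U*x (f(x, U) = -2*U*x + x = x - 2*U*x)
Z(r, o) = -32 (Z(r, o) = -2*4**2 = -2*16 = -1*32 = -32)
(10*87)*Z(f(1, -5), 3) = (10*87)*(-32) = 870*(-32) = -27840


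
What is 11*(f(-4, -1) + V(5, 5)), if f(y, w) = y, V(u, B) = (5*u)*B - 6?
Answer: 1265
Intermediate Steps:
V(u, B) = -6 + 5*B*u (V(u, B) = 5*B*u - 6 = -6 + 5*B*u)
11*(f(-4, -1) + V(5, 5)) = 11*(-4 + (-6 + 5*5*5)) = 11*(-4 + (-6 + 125)) = 11*(-4 + 119) = 11*115 = 1265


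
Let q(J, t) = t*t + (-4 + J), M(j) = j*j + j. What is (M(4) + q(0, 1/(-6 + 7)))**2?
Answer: 289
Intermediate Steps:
M(j) = j + j**2 (M(j) = j**2 + j = j + j**2)
q(J, t) = -4 + J + t**2 (q(J, t) = t**2 + (-4 + J) = -4 + J + t**2)
(M(4) + q(0, 1/(-6 + 7)))**2 = (4*(1 + 4) + (-4 + 0 + (1/(-6 + 7))**2))**2 = (4*5 + (-4 + 0 + (1/1)**2))**2 = (20 + (-4 + 0 + 1**2))**2 = (20 + (-4 + 0 + 1))**2 = (20 - 3)**2 = 17**2 = 289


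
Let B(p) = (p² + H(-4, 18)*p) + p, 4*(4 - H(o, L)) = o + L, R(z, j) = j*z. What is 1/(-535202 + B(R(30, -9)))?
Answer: -1/462707 ≈ -2.1612e-6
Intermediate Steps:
H(o, L) = 4 - L/4 - o/4 (H(o, L) = 4 - (o + L)/4 = 4 - (L + o)/4 = 4 + (-L/4 - o/4) = 4 - L/4 - o/4)
B(p) = p² + 3*p/2 (B(p) = (p² + (4 - ¼*18 - ¼*(-4))*p) + p = (p² + (4 - 9/2 + 1)*p) + p = (p² + p/2) + p = p² + 3*p/2)
1/(-535202 + B(R(30, -9))) = 1/(-535202 + (-9*30)*(3 + 2*(-9*30))/2) = 1/(-535202 + (½)*(-270)*(3 + 2*(-270))) = 1/(-535202 + (½)*(-270)*(3 - 540)) = 1/(-535202 + (½)*(-270)*(-537)) = 1/(-535202 + 72495) = 1/(-462707) = -1/462707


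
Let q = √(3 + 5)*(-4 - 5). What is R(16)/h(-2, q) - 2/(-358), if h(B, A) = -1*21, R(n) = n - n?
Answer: 1/179 ≈ 0.0055866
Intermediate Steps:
q = -18*√2 (q = √8*(-9) = (2*√2)*(-9) = -18*√2 ≈ -25.456)
R(n) = 0
h(B, A) = -21
R(16)/h(-2, q) - 2/(-358) = 0/(-21) - 2/(-358) = 0*(-1/21) - 2*(-1/358) = 0 + 1/179 = 1/179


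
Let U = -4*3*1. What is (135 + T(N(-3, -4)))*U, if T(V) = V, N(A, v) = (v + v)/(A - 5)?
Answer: -1632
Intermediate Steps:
N(A, v) = 2*v/(-5 + A) (N(A, v) = (2*v)/(-5 + A) = 2*v/(-5 + A))
U = -12 (U = -12*1 = -12)
(135 + T(N(-3, -4)))*U = (135 + 2*(-4)/(-5 - 3))*(-12) = (135 + 2*(-4)/(-8))*(-12) = (135 + 2*(-4)*(-⅛))*(-12) = (135 + 1)*(-12) = 136*(-12) = -1632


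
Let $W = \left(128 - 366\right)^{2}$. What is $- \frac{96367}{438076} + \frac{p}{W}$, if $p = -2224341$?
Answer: $- \frac{17498018219}{443113874} \approx -39.489$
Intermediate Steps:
$W = 56644$ ($W = \left(-238\right)^{2} = 56644$)
$- \frac{96367}{438076} + \frac{p}{W} = - \frac{96367}{438076} - \frac{2224341}{56644} = \left(-96367\right) \frac{1}{438076} - \frac{317763}{8092} = - \frac{96367}{438076} - \frac{317763}{8092} = - \frac{17498018219}{443113874}$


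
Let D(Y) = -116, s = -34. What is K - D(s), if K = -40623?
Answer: -40507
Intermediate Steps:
K - D(s) = -40623 - 1*(-116) = -40623 + 116 = -40507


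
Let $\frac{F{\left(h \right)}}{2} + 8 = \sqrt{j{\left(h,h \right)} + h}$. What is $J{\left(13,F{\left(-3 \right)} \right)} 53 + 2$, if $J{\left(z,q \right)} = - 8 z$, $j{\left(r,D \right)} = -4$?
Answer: $-5510$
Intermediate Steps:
$F{\left(h \right)} = -16 + 2 \sqrt{-4 + h}$
$J{\left(13,F{\left(-3 \right)} \right)} 53 + 2 = \left(-8\right) 13 \cdot 53 + 2 = \left(-104\right) 53 + 2 = -5512 + 2 = -5510$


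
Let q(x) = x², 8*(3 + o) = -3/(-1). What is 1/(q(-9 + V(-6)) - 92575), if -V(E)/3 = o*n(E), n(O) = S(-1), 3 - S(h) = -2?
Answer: -64/5865751 ≈ -1.0911e-5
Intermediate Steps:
S(h) = 5 (S(h) = 3 - 1*(-2) = 3 + 2 = 5)
n(O) = 5
o = -21/8 (o = -3 + (-3/(-1))/8 = -3 + (-3*(-1))/8 = -3 + (⅛)*3 = -3 + 3/8 = -21/8 ≈ -2.6250)
V(E) = 315/8 (V(E) = -(-63)*5/8 = -3*(-105/8) = 315/8)
1/(q(-9 + V(-6)) - 92575) = 1/((-9 + 315/8)² - 92575) = 1/((243/8)² - 92575) = 1/(59049/64 - 92575) = 1/(-5865751/64) = -64/5865751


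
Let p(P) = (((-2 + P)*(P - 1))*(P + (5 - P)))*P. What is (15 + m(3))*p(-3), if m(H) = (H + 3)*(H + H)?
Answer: -15300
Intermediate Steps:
m(H) = 2*H*(3 + H) (m(H) = (3 + H)*(2*H) = 2*H*(3 + H))
p(P) = 5*P*(-1 + P)*(-2 + P) (p(P) = (((-2 + P)*(-1 + P))*5)*P = (((-1 + P)*(-2 + P))*5)*P = (5*(-1 + P)*(-2 + P))*P = 5*P*(-1 + P)*(-2 + P))
(15 + m(3))*p(-3) = (15 + 2*3*(3 + 3))*(5*(-3)*(2 + (-3)² - 3*(-3))) = (15 + 2*3*6)*(5*(-3)*(2 + 9 + 9)) = (15 + 36)*(5*(-3)*20) = 51*(-300) = -15300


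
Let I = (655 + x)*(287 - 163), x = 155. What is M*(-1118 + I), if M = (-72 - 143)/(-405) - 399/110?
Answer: -1370097329/4455 ≈ -3.0754e+5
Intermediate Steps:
M = -27589/8910 (M = -215*(-1/405) - 399*1/110 = 43/81 - 399/110 = -27589/8910 ≈ -3.0964)
I = 100440 (I = (655 + 155)*(287 - 163) = 810*124 = 100440)
M*(-1118 + I) = -27589*(-1118 + 100440)/8910 = -27589/8910*99322 = -1370097329/4455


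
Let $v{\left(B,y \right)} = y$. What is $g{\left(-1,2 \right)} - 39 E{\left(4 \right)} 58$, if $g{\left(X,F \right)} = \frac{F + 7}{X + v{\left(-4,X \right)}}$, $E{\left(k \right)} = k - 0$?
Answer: $- \frac{18105}{2} \approx -9052.5$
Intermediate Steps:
$E{\left(k \right)} = k$ ($E{\left(k \right)} = k + 0 = k$)
$g{\left(X,F \right)} = \frac{7 + F}{2 X}$ ($g{\left(X,F \right)} = \frac{F + 7}{X + X} = \frac{7 + F}{2 X}$)
$g{\left(-1,2 \right)} - 39 E{\left(4 \right)} 58 = \frac{7 + 2}{2 \left(-1\right)} - 39 \cdot 4 \cdot 58 = \frac{1}{2} \left(-1\right) 9 - 9048 = - \frac{9}{2} - 9048 = - \frac{18105}{2}$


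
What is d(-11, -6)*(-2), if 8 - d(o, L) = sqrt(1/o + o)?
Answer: -16 + 2*I*sqrt(1342)/11 ≈ -16.0 + 6.6606*I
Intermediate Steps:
d(o, L) = 8 - sqrt(o + 1/o) (d(o, L) = 8 - sqrt(1/o + o) = 8 - sqrt(o + 1/o))
d(-11, -6)*(-2) = (8 - sqrt(-11 + 1/(-11)))*(-2) = (8 - sqrt(-11 - 1/11))*(-2) = (8 - sqrt(-122/11))*(-2) = (8 - I*sqrt(1342)/11)*(-2) = -16 + 2*I*sqrt(1342)/11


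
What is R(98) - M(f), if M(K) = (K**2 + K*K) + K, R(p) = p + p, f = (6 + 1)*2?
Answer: -210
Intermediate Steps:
f = 14 (f = 7*2 = 14)
R(p) = 2*p
M(K) = K + 2*K**2 (M(K) = (K**2 + K**2) + K = 2*K**2 + K = K + 2*K**2)
R(98) - M(f) = 2*98 - 14*(1 + 2*14) = 196 - 14*(1 + 28) = 196 - 14*29 = 196 - 1*406 = 196 - 406 = -210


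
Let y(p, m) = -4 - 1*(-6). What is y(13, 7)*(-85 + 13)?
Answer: -144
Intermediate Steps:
y(p, m) = 2 (y(p, m) = -4 + 6 = 2)
y(13, 7)*(-85 + 13) = 2*(-85 + 13) = 2*(-72) = -144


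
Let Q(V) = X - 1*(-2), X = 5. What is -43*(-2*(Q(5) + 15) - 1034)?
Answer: 46354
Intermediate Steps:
Q(V) = 7 (Q(V) = 5 - 1*(-2) = 5 + 2 = 7)
-43*(-2*(Q(5) + 15) - 1034) = -43*(-2*(7 + 15) - 1034) = -43*(-2*22 - 1034) = -43*(-44 - 1034) = -43*(-1078) = 46354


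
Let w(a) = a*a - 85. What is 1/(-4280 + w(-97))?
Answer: 1/5044 ≈ 0.00019826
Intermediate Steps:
w(a) = -85 + a**2 (w(a) = a**2 - 85 = -85 + a**2)
1/(-4280 + w(-97)) = 1/(-4280 + (-85 + (-97)**2)) = 1/(-4280 + (-85 + 9409)) = 1/(-4280 + 9324) = 1/5044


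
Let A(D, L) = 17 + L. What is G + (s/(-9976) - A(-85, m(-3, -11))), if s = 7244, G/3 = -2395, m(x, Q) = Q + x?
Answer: -17928683/2494 ≈ -7188.7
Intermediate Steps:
G = -7185 (G = 3*(-2395) = -7185)
G + (s/(-9976) - A(-85, m(-3, -11))) = -7185 + (7244/(-9976) - (17 + (-11 - 3))) = -7185 + (7244*(-1/9976) - (17 - 14)) = -7185 + (-1811/2494 - 1*3) = -7185 + (-1811/2494 - 3) = -7185 - 9293/2494 = -17928683/2494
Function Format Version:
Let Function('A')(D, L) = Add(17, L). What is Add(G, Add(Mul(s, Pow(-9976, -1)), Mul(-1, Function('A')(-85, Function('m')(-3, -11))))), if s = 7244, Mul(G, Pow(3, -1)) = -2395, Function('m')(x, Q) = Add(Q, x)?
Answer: Rational(-17928683, 2494) ≈ -7188.7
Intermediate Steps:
G = -7185 (G = Mul(3, -2395) = -7185)
Add(G, Add(Mul(s, Pow(-9976, -1)), Mul(-1, Function('A')(-85, Function('m')(-3, -11))))) = Add(-7185, Add(Mul(7244, Pow(-9976, -1)), Mul(-1, Add(17, Add(-11, -3))))) = Add(-7185, Add(Mul(7244, Rational(-1, 9976)), Mul(-1, Add(17, -14)))) = Add(-7185, Add(Rational(-1811, 2494), Mul(-1, 3))) = Add(-7185, Add(Rational(-1811, 2494), -3)) = Add(-7185, Rational(-9293, 2494)) = Rational(-17928683, 2494)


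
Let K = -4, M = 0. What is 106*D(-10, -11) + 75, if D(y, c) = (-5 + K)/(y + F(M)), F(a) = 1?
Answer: 181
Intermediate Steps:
D(y, c) = -9/(1 + y) (D(y, c) = (-5 - 4)/(y + 1) = -9/(1 + y))
106*D(-10, -11) + 75 = 106*(-9/(1 - 10)) + 75 = 106*(-9/(-9)) + 75 = 106*(-9*(-⅑)) + 75 = 106*1 + 75 = 106 + 75 = 181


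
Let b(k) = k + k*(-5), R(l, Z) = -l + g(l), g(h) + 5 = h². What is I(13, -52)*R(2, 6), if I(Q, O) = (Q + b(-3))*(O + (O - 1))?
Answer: 7875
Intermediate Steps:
g(h) = -5 + h²
R(l, Z) = -5 + l² - l (R(l, Z) = -l + (-5 + l²) = -5 + l² - l)
b(k) = -4*k (b(k) = k - 5*k = -4*k)
I(Q, O) = (-1 + 2*O)*(12 + Q) (I(Q, O) = (Q - 4*(-3))*(O + (O - 1)) = (Q + 12)*(O + (-1 + O)) = (12 + Q)*(-1 + 2*O) = (-1 + 2*O)*(12 + Q))
I(13, -52)*R(2, 6) = (-12 - 1*13 + 24*(-52) + 2*(-52)*13)*(-5 + 2² - 1*2) = (-12 - 13 - 1248 - 1352)*(-5 + 4 - 2) = -2625*(-3) = 7875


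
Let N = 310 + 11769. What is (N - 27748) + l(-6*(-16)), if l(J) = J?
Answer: -15573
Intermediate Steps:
N = 12079
(N - 27748) + l(-6*(-16)) = (12079 - 27748) - 6*(-16) = -15669 + 96 = -15573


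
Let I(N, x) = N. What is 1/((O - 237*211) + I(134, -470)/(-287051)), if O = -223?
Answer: -287051/14418571864 ≈ -1.9908e-5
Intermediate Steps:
1/((O - 237*211) + I(134, -470)/(-287051)) = 1/((-223 - 237*211) + 134/(-287051)) = 1/((-223 - 50007) + 134*(-1/287051)) = 1/(-50230 - 134/287051) = 1/(-14418571864/287051) = -287051/14418571864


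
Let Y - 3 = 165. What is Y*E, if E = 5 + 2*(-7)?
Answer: -1512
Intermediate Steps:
Y = 168 (Y = 3 + 165 = 168)
E = -9 (E = 5 - 14 = -9)
Y*E = 168*(-9) = -1512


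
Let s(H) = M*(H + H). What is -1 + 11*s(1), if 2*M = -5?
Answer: -56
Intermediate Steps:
M = -5/2 (M = (½)*(-5) = -5/2 ≈ -2.5000)
s(H) = -5*H (s(H) = -5*(H + H)/2 = -5*H)
-1 + 11*s(1) = -1 + 11*(-5*1) = -1 + 11*(-5) = -1 - 55 = -56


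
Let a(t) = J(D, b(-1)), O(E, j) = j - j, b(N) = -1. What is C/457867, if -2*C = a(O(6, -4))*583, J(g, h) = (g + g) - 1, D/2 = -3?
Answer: 143/17278 ≈ 0.0082764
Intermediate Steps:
D = -6 (D = 2*(-3) = -6)
J(g, h) = -1 + 2*g (J(g, h) = 2*g - 1 = -1 + 2*g)
O(E, j) = 0
a(t) = -13 (a(t) = -1 + 2*(-6) = -1 - 12 = -13)
C = 7579/2 (C = -(-13)*583/2 = -½*(-7579) = 7579/2 ≈ 3789.5)
C/457867 = (7579/2)/457867 = (7579/2)*(1/457867) = 143/17278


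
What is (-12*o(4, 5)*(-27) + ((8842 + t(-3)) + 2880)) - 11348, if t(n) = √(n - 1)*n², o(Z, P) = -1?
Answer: 50 + 18*I ≈ 50.0 + 18.0*I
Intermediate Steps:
t(n) = n²*√(-1 + n) (t(n) = √(-1 + n)*n² = n²*√(-1 + n))
(-12*o(4, 5)*(-27) + ((8842 + t(-3)) + 2880)) - 11348 = (-12*(-1)*(-27) + ((8842 + (-3)²*√(-1 - 3)) + 2880)) - 11348 = (12*(-27) + ((8842 + 9*√(-4)) + 2880)) - 11348 = (-324 + ((8842 + 9*(2*I)) + 2880)) - 11348 = (-324 + ((8842 + 18*I) + 2880)) - 11348 = (-324 + (11722 + 18*I)) - 11348 = (11398 + 18*I) - 11348 = 50 + 18*I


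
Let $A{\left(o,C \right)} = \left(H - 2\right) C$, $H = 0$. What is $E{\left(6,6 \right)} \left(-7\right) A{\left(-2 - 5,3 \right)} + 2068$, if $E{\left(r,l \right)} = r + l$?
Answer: $2572$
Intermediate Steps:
$E{\left(r,l \right)} = l + r$
$A{\left(o,C \right)} = - 2 C$ ($A{\left(o,C \right)} = \left(0 - 2\right) C = - 2 C$)
$E{\left(6,6 \right)} \left(-7\right) A{\left(-2 - 5,3 \right)} + 2068 = \left(6 + 6\right) \left(-7\right) \left(\left(-2\right) 3\right) + 2068 = 12 \left(-7\right) \left(-6\right) + 2068 = \left(-84\right) \left(-6\right) + 2068 = 504 + 2068 = 2572$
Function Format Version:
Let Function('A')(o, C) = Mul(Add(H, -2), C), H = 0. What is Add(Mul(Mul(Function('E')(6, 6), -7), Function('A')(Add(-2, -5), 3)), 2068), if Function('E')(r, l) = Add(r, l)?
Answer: 2572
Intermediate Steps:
Function('E')(r, l) = Add(l, r)
Function('A')(o, C) = Mul(-2, C) (Function('A')(o, C) = Mul(Add(0, -2), C) = Mul(-2, C))
Add(Mul(Mul(Function('E')(6, 6), -7), Function('A')(Add(-2, -5), 3)), 2068) = Add(Mul(Mul(Add(6, 6), -7), Mul(-2, 3)), 2068) = Add(Mul(Mul(12, -7), -6), 2068) = Add(Mul(-84, -6), 2068) = Add(504, 2068) = 2572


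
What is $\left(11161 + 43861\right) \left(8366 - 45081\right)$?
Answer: $-2020132730$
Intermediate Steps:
$\left(11161 + 43861\right) \left(8366 - 45081\right) = 55022 \left(-36715\right) = -2020132730$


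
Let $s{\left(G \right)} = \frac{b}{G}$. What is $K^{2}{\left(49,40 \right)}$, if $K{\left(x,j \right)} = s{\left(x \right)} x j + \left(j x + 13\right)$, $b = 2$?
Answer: $4214809$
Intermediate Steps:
$s{\left(G \right)} = \frac{2}{G}$
$K{\left(x,j \right)} = 13 + 2 j + j x$ ($K{\left(x,j \right)} = \frac{2}{x} x j + \left(j x + 13\right) = 2 j + \left(13 + j x\right) = 13 + 2 j + j x$)
$K^{2}{\left(49,40 \right)} = \left(13 + 2 \cdot 40 + 40 \cdot 49\right)^{2} = \left(13 + 80 + 1960\right)^{2} = 2053^{2} = 4214809$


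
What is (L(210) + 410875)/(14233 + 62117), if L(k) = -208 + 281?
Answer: 205474/38175 ≈ 5.3824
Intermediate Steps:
L(k) = 73
(L(210) + 410875)/(14233 + 62117) = (73 + 410875)/(14233 + 62117) = 410948/76350 = 410948*(1/76350) = 205474/38175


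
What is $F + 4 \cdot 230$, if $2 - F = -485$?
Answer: $1407$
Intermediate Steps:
$F = 487$ ($F = 2 - -485 = 2 + 485 = 487$)
$F + 4 \cdot 230 = 487 + 4 \cdot 230 = 487 + 920 = 1407$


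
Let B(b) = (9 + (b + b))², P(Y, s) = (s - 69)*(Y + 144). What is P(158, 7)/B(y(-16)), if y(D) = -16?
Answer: -18724/529 ≈ -35.395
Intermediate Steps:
P(Y, s) = (-69 + s)*(144 + Y)
B(b) = (9 + 2*b)²
P(158, 7)/B(y(-16)) = (-9936 - 69*158 + 144*7 + 158*7)/((9 + 2*(-16))²) = (-9936 - 10902 + 1008 + 1106)/((9 - 32)²) = -18724/((-23)²) = -18724/529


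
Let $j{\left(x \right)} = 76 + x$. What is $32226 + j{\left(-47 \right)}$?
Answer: $32255$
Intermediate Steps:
$32226 + j{\left(-47 \right)} = 32226 + \left(76 - 47\right) = 32226 + 29 = 32255$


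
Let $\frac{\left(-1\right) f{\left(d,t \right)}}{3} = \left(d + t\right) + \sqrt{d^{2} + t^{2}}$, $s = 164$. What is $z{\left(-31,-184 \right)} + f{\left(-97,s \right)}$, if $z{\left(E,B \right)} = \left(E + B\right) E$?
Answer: $6464 - 3 \sqrt{36305} \approx 5892.4$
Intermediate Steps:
$f{\left(d,t \right)} = - 3 d - 3 t - 3 \sqrt{d^{2} + t^{2}}$ ($f{\left(d,t \right)} = - 3 \left(\left(d + t\right) + \sqrt{d^{2} + t^{2}}\right) = - 3 \left(d + t + \sqrt{d^{2} + t^{2}}\right) = - 3 d - 3 t - 3 \sqrt{d^{2} + t^{2}}$)
$z{\left(E,B \right)} = E \left(B + E\right)$ ($z{\left(E,B \right)} = \left(B + E\right) E = E \left(B + E\right)$)
$z{\left(-31,-184 \right)} + f{\left(-97,s \right)} = - 31 \left(-184 - 31\right) - \left(201 + 3 \sqrt{\left(-97\right)^{2} + 164^{2}}\right) = \left(-31\right) \left(-215\right) - \left(201 + 3 \sqrt{9409 + 26896}\right) = 6665 - \left(201 + 3 \sqrt{36305}\right) = 6464 - 3 \sqrt{36305}$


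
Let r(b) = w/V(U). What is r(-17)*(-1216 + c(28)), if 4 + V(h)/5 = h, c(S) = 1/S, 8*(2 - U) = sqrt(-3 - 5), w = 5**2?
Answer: 226980/77 - 56745*I*sqrt(2)/154 ≈ 2947.8 - 521.1*I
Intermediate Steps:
w = 25
U = 2 - I*sqrt(2)/4 (U = 2 - sqrt(-3 - 5)/8 = 2 - I*sqrt(2)/4 ≈ 2.0 - 0.35355*I)
V(h) = -20 + 5*h
r(b) = 25/(-10 - 5*I*sqrt(2)/4) (r(b) = 25/(-20 + 5*(2 - I*sqrt(2)/4)) = 25/(-20 + (10 - 5*I*sqrt(2)/4)) = 25/(-10 - 5*I*sqrt(2)/4))
r(-17)*(-1216 + c(28)) = (-80/33 + 10*I*sqrt(2)/33)*(-1216 + 1/28) = (-80/33 + 10*I*sqrt(2)/33)*(-34047/28) = 226980/77 - 56745*I*sqrt(2)/154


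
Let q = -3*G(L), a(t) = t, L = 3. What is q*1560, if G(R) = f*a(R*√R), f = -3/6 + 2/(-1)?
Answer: 35100*√3 ≈ 60795.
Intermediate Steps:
f = -5/2 (f = -3*⅙ + 2*(-1) = -½ - 2 = -5/2 ≈ -2.5000)
G(R) = -5*R^(3/2)/2 (G(R) = -5*R*√R/2 = -5*R^(3/2)/2)
q = 45*√3/2 (q = -(-15)*3^(3/2)/2 = -(-15)*3*√3/2 = -(-45)*√3/2 = 45*√3/2 ≈ 38.971)
q*1560 = (45*√3/2)*1560 = 35100*√3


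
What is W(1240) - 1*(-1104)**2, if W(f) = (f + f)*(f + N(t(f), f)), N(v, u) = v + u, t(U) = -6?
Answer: 4916704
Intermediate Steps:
N(v, u) = u + v
W(f) = 2*f*(-6 + 2*f) (W(f) = (f + f)*(f + (f - 6)) = (2*f)*(f + (-6 + f)) = (2*f)*(-6 + 2*f) = 2*f*(-6 + 2*f))
W(1240) - 1*(-1104)**2 = 4*1240*(-3 + 1240) - 1*(-1104)**2 = 4*1240*1237 - 1*1218816 = 6135520 - 1218816 = 4916704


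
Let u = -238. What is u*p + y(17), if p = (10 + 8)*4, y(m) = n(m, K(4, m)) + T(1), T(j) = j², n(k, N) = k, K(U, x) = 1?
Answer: -17118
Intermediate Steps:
y(m) = 1 + m (y(m) = m + 1² = m + 1 = 1 + m)
p = 72 (p = 18*4 = 72)
u*p + y(17) = -238*72 + (1 + 17) = -17136 + 18 = -17118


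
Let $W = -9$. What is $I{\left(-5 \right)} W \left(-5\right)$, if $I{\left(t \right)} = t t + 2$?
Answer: $1215$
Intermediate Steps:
$I{\left(t \right)} = 2 + t^{2}$ ($I{\left(t \right)} = t^{2} + 2 = 2 + t^{2}$)
$I{\left(-5 \right)} W \left(-5\right) = \left(2 + \left(-5\right)^{2}\right) \left(-9\right) \left(-5\right) = \left(2 + 25\right) \left(-9\right) \left(-5\right) = 27 \left(-9\right) \left(-5\right) = \left(-243\right) \left(-5\right) = 1215$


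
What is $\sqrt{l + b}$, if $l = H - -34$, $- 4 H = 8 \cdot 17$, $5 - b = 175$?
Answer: $i \sqrt{170} \approx 13.038 i$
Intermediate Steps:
$b = -170$ ($b = 5 - 175 = -170$)
$H = -34$ ($H = - \frac{8 \cdot 17}{4} = \left(- \frac{1}{4}\right) 136 = -34$)
$l = 0$ ($l = -34 - -34 = -34 + 34 = 0$)
$\sqrt{l + b} = \sqrt{0 - 170} = \sqrt{-170} = i \sqrt{170}$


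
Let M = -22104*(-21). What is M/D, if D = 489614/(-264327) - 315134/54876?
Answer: -374060315560176/6120360149 ≈ -61117.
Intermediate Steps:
D = -6120360149/805844914 (D = 489614*(-1/264327) - 315134*1/54876 = -489614/264327 - 157567/27438 = -6120360149/805844914 ≈ -7.5950)
M = 464184
M/D = 464184/(-6120360149/805844914) = 464184*(-805844914/6120360149) = -374060315560176/6120360149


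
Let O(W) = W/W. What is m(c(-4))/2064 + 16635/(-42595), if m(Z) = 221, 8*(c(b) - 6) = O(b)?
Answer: -4984229/17583216 ≈ -0.28347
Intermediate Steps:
O(W) = 1
c(b) = 49/8 (c(b) = 6 + (⅛)*1 = 6 + ⅛ = 49/8)
m(c(-4))/2064 + 16635/(-42595) = 221/2064 + 16635/(-42595) = 221*(1/2064) + 16635*(-1/42595) = 221/2064 - 3327/8519 = -4984229/17583216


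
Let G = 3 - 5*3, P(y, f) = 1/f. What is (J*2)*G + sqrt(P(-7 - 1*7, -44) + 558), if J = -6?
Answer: 144 + sqrt(270061)/22 ≈ 167.62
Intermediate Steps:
G = -12 (G = 3 - 15 = -12)
(J*2)*G + sqrt(P(-7 - 1*7, -44) + 558) = -6*2*(-12) + sqrt(1/(-44) + 558) = -12*(-12) + sqrt(-1/44 + 558) = 144 + sqrt(24551/44) = 144 + sqrt(270061)/22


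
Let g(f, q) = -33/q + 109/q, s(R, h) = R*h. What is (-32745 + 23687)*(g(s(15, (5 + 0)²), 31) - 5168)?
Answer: 1450475656/31 ≈ 4.6790e+7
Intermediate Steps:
g(f, q) = 76/q
(-32745 + 23687)*(g(s(15, (5 + 0)²), 31) - 5168) = (-32745 + 23687)*(76/31 - 5168) = -9058*(76*(1/31) - 5168) = -9058*(76/31 - 5168) = -9058*(-160132/31) = 1450475656/31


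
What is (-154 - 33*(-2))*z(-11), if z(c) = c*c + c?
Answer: -9680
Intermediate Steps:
z(c) = c + c**2 (z(c) = c**2 + c = c + c**2)
(-154 - 33*(-2))*z(-11) = (-154 - 33*(-2))*(-11*(1 - 11)) = (-154 + 66)*(-11*(-10)) = -88*110 = -9680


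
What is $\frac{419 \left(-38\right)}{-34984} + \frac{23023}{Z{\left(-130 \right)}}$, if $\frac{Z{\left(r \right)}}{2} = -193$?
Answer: $- \frac{199822685}{3375956} \approx -59.19$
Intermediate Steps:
$Z{\left(r \right)} = -386$ ($Z{\left(r \right)} = 2 \left(-193\right) = -386$)
$\frac{419 \left(-38\right)}{-34984} + \frac{23023}{Z{\left(-130 \right)}} = \frac{419 \left(-38\right)}{-34984} + \frac{23023}{-386} = \left(-15922\right) \left(- \frac{1}{34984}\right) + 23023 \left(- \frac{1}{386}\right) = \frac{7961}{17492} - \frac{23023}{386} = - \frac{199822685}{3375956}$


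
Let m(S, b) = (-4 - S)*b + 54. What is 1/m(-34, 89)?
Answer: 1/2724 ≈ 0.00036711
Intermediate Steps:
m(S, b) = 54 + b*(-4 - S) (m(S, b) = b*(-4 - S) + 54 = 54 + b*(-4 - S))
1/m(-34, 89) = 1/(54 - 4*89 - 1*(-34)*89) = 1/(54 - 356 + 3026) = 1/2724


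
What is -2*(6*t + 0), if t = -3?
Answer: 36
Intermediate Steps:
-2*(6*t + 0) = -2*(6*(-3) + 0) = -2*(-18 + 0) = -2*(-18) = 36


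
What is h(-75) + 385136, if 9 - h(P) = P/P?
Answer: 385144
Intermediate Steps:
h(P) = 8 (h(P) = 9 - P/P = 9 - 1*1 = 9 - 1 = 8)
h(-75) + 385136 = 8 + 385136 = 385144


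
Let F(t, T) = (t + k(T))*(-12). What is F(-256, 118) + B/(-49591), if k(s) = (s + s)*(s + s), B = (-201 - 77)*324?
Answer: -32991810408/49591 ≈ -6.6528e+5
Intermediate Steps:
B = -90072 (B = -278*324 = -90072)
k(s) = 4*s² (k(s) = (2*s)*(2*s) = 4*s²)
F(t, T) = -48*T² - 12*t (F(t, T) = (t + 4*T²)*(-12) = -48*T² - 12*t)
F(-256, 118) + B/(-49591) = (-48*118² - 12*(-256)) - 90072/(-49591) = (-48*13924 + 3072) - 90072*(-1/49591) = (-668352 + 3072) + 90072/49591 = -665280 + 90072/49591 = -32991810408/49591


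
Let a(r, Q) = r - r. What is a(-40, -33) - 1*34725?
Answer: -34725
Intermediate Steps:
a(r, Q) = 0
a(-40, -33) - 1*34725 = 0 - 1*34725 = 0 - 34725 = -34725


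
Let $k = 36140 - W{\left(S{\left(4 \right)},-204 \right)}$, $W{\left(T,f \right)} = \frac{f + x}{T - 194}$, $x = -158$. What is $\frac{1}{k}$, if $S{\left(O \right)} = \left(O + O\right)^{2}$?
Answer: $\frac{65}{2348919} \approx 2.7672 \cdot 10^{-5}$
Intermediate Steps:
$S{\left(O \right)} = 4 O^{2}$ ($S{\left(O \right)} = \left(2 O\right)^{2} = 4 O^{2}$)
$W{\left(T,f \right)} = \frac{-158 + f}{-194 + T}$ ($W{\left(T,f \right)} = \frac{f - 158}{T - 194} = \frac{-158 + f}{-194 + T}$)
$k = \frac{2348919}{65}$ ($k = 36140 - \frac{-158 - 204}{-194 + 4 \cdot 4^{2}} = 36140 - \frac{1}{-194 + 4 \cdot 16} \left(-362\right) = 36140 - \frac{1}{-194 + 64} \left(-362\right) = 36140 - \frac{1}{-130} \left(-362\right) = 36140 - \left(- \frac{1}{130}\right) \left(-362\right) = 36140 - \frac{181}{65} = \frac{2348919}{65} \approx 36137.0$)
$\frac{1}{k} = \frac{1}{\frac{2348919}{65}} = \frac{65}{2348919}$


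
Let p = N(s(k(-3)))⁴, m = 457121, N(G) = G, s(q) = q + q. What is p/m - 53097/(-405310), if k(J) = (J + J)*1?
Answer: 32676261897/185275712510 ≈ 0.17637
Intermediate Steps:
k(J) = 2*J (k(J) = (2*J)*1 = 2*J)
s(q) = 2*q
p = 20736 (p = (2*(2*(-3)))⁴ = (2*(-6))⁴ = (-12)⁴ = 20736)
p/m - 53097/(-405310) = 20736/457121 - 53097/(-405310) = 20736*(1/457121) - 53097*(-1/405310) = 20736/457121 + 53097/405310 = 32676261897/185275712510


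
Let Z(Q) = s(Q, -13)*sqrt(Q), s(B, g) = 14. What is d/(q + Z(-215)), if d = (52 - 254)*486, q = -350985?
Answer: 6891379884/24638102473 + 1374408*I*sqrt(215)/123190512365 ≈ 0.2797 + 0.00016359*I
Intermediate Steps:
Z(Q) = 14*sqrt(Q)
d = -98172 (d = -202*486 = -98172)
d/(q + Z(-215)) = -98172/(-350985 + 14*sqrt(-215)) = -98172/(-350985 + 14*(I*sqrt(215))) = -98172/(-350985 + 14*I*sqrt(215))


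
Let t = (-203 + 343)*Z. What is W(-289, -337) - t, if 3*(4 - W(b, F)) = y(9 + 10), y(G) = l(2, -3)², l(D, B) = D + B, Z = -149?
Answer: 62591/3 ≈ 20864.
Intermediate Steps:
l(D, B) = B + D
y(G) = 1 (y(G) = (-3 + 2)² = (-1)² = 1)
W(b, F) = 11/3 (W(b, F) = 4 - ⅓*1 = 4 - ⅓ = 11/3)
t = -20860 (t = (-203 + 343)*(-149) = 140*(-149) = -20860)
W(-289, -337) - t = 11/3 - 1*(-20860) = 11/3 + 20860 = 62591/3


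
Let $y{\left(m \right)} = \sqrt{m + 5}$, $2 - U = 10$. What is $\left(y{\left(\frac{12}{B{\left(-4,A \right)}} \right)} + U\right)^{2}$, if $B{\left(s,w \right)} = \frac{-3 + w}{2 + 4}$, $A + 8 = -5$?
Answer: $\frac{\left(16 - \sqrt{2}\right)^{2}}{4} \approx 53.186$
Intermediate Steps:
$A = -13$ ($A = -8 - 5 = -13$)
$U = -8$ ($U = 2 - 10 = -8$)
$B{\left(s,w \right)} = - \frac{1}{2} + \frac{w}{6}$ ($B{\left(s,w \right)} = \frac{-3 + w}{6} = \left(-3 + w\right) \frac{1}{6} = - \frac{1}{2} + \frac{w}{6}$)
$y{\left(m \right)} = \sqrt{5 + m}$
$\left(y{\left(\frac{12}{B{\left(-4,A \right)}} \right)} + U\right)^{2} = \left(\sqrt{5 + \frac{12}{- \frac{1}{2} + \frac{1}{6} \left(-13\right)}} - 8\right)^{2} = \left(\sqrt{5 + \frac{12}{- \frac{1}{2} - \frac{13}{6}}} - 8\right)^{2} = \left(\sqrt{5 + \frac{12}{- \frac{8}{3}}} - 8\right)^{2} = \left(\sqrt{5 + 12 \left(- \frac{3}{8}\right)} - 8\right)^{2} = \left(\sqrt{5 - \frac{9}{2}} - 8\right)^{2} = \left(\sqrt{\frac{1}{2}} - 8\right)^{2} = \left(\frac{\sqrt{2}}{2} - 8\right)^{2} = \left(-8 + \frac{\sqrt{2}}{2}\right)^{2}$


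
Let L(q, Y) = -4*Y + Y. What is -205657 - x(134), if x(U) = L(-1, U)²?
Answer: -367261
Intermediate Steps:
L(q, Y) = -3*Y
x(U) = 9*U² (x(U) = (-3*U)² = 9*U²)
-205657 - x(134) = -205657 - 9*134² = -205657 - 9*17956 = -205657 - 1*161604 = -205657 - 161604 = -367261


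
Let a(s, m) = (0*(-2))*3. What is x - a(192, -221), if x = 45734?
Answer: 45734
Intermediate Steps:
a(s, m) = 0 (a(s, m) = 0*3 = 0)
x - a(192, -221) = 45734 - 1*0 = 45734 + 0 = 45734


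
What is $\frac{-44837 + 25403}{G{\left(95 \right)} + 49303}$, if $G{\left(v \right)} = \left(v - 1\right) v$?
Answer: $- \frac{6478}{19411} \approx -0.33373$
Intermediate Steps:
$G{\left(v \right)} = v \left(-1 + v\right)$ ($G{\left(v \right)} = \left(-1 + v\right) v = v \left(-1 + v\right)$)
$\frac{-44837 + 25403}{G{\left(95 \right)} + 49303} = \frac{-44837 + 25403}{95 \left(-1 + 95\right) + 49303} = - \frac{19434}{95 \cdot 94 + 49303} = - \frac{19434}{8930 + 49303} = - \frac{19434}{58233} = \left(-19434\right) \frac{1}{58233} = - \frac{6478}{19411}$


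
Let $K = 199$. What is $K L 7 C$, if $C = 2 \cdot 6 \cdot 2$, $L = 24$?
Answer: $802368$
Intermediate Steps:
$C = 24$ ($C = 12 \cdot 2 = 24$)
$K L 7 C = 199 \cdot 24 \cdot 7 \cdot 24 = 199 \cdot 168 \cdot 24 = 33432 \cdot 24 = 802368$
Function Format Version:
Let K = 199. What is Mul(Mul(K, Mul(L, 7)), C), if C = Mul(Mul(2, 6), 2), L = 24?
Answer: 802368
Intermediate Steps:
C = 24 (C = Mul(12, 2) = 24)
Mul(Mul(K, Mul(L, 7)), C) = Mul(Mul(199, Mul(24, 7)), 24) = Mul(Mul(199, 168), 24) = Mul(33432, 24) = 802368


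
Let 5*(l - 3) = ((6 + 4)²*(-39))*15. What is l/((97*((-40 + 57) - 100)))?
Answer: 11697/8051 ≈ 1.4529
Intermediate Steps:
l = -11697 (l = 3 + (((6 + 4)²*(-39))*15)/5 = 3 + ((10²*(-39))*15)/5 = 3 + ((100*(-39))*15)/5 = 3 + (-3900*15)/5 = 3 + (⅕)*(-58500) = 3 - 11700 = -11697)
l/((97*((-40 + 57) - 100))) = -11697*1/(97*((-40 + 57) - 100)) = -11697*1/(97*(17 - 100)) = -11697/(97*(-83)) = -11697/(-8051) = -11697*(-1/8051) = 11697/8051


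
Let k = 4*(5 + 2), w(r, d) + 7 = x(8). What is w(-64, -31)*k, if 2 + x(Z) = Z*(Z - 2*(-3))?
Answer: 2884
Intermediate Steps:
x(Z) = -2 + Z*(6 + Z) (x(Z) = -2 + Z*(Z - 2*(-3)) = -2 + Z*(Z + 6) = -2 + Z*(6 + Z))
w(r, d) = 103 (w(r, d) = -7 + (-2 + 8**2 + 6*8) = -7 + (-2 + 64 + 48) = -7 + 110 = 103)
k = 28 (k = 4*7 = 28)
w(-64, -31)*k = 103*28 = 2884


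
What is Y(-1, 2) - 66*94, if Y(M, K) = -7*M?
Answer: -6197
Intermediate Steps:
Y(-1, 2) - 66*94 = -7*(-1) - 66*94 = 7 - 6204 = -6197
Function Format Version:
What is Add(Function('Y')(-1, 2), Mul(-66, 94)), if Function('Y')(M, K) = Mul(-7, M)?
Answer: -6197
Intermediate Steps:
Add(Function('Y')(-1, 2), Mul(-66, 94)) = Add(Mul(-7, -1), Mul(-66, 94)) = Add(7, -6204) = -6197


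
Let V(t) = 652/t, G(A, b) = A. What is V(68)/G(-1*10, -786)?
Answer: -163/170 ≈ -0.95882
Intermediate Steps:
V(68)/G(-1*10, -786) = (652/68)/((-1*10)) = (652*(1/68))/(-10) = (163/17)*(-⅒) = -163/170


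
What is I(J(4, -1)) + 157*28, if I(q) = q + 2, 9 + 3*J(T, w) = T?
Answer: 13189/3 ≈ 4396.3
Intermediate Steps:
J(T, w) = -3 + T/3
I(q) = 2 + q
I(J(4, -1)) + 157*28 = (2 + (-3 + (1/3)*4)) + 157*28 = (2 + (-3 + 4/3)) + 4396 = (2 - 5/3) + 4396 = 1/3 + 4396 = 13189/3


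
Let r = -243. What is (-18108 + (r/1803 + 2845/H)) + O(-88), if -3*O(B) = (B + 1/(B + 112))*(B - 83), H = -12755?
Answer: -283595928723/12265208 ≈ -23122.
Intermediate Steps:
O(B) = -(-83 + B)*(B + 1/(112 + B))/3 (O(B) = -(B + 1/(B + 112))*(B - 83)/3 = -(B + 1/(112 + B))*(-83 + B)/3 = -(-83 + B)*(B + 1/(112 + B))/3)
(-18108 + (r/1803 + 2845/H)) + O(-88) = (-18108 + (-243/1803 + 2845/(-12755))) + (83 - 1*(-88)³ - 29*(-88)² + 9295*(-88))/(3*(112 - 88)) = (-18108 + (-243*1/1803 + 2845*(-1/12755))) + (⅓)*(83 - 1*(-681472) - 29*7744 - 817960)/24 = (-18108 + (-81/601 - 569/2551)) + (⅓)*(1/24)*(83 + 681472 - 224576 - 817960) = (-18108 - 548600/1533151) + (⅓)*(1/24)*(-360981) = -27762846908/1533151 - 40109/8 = -283595928723/12265208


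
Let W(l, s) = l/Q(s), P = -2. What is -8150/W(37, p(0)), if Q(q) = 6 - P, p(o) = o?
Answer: -65200/37 ≈ -1762.2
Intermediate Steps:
Q(q) = 8 (Q(q) = 6 - 1*(-2) = 6 + 2 = 8)
W(l, s) = l/8
-8150/W(37, p(0)) = -8150/((⅛)*37) = -8150/37/8 = -8150*8/37 = -65200/37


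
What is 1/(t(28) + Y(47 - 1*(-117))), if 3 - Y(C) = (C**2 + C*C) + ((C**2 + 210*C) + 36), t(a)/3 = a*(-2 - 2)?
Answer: -1/115497 ≈ -8.6582e-6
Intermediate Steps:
t(a) = -12*a (t(a) = 3*(a*(-2 - 2)) = 3*(a*(-4)) = 3*(-4*a) = -12*a)
Y(C) = -33 - 210*C - 3*C**2 (Y(C) = 3 - ((C**2 + C*C) + ((C**2 + 210*C) + 36)) = 3 - ((C**2 + C**2) + (36 + C**2 + 210*C)) = 3 - (2*C**2 + (36 + C**2 + 210*C)) = 3 - (36 + 3*C**2 + 210*C) = 3 + (-36 - 210*C - 3*C**2) = -33 - 210*C - 3*C**2)
1/(t(28) + Y(47 - 1*(-117))) = 1/(-12*28 + (-33 - 210*(47 - 1*(-117)) - 3*(47 - 1*(-117))**2)) = 1/(-336 + (-33 - 210*(47 + 117) - 3*(47 + 117)**2)) = 1/(-336 + (-33 - 210*164 - 3*164**2)) = 1/(-336 + (-33 - 34440 - 3*26896)) = 1/(-336 + (-33 - 34440 - 80688)) = 1/(-336 - 115161) = 1/(-115497) = -1/115497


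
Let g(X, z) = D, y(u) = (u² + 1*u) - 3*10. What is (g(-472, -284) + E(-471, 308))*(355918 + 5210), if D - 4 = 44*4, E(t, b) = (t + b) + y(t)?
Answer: 79938210696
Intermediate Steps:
y(u) = -30 + u + u² (y(u) = (u² + u) - 30 = (u + u²) - 30 = -30 + u + u²)
E(t, b) = -30 + b + t² + 2*t (E(t, b) = (t + b) + (-30 + t + t²) = (b + t) + (-30 + t + t²) = -30 + b + t² + 2*t)
D = 180 (D = 4 + 44*4 = 4 + 176 = 180)
g(X, z) = 180
(g(-472, -284) + E(-471, 308))*(355918 + 5210) = (180 + (-30 + 308 + (-471)² + 2*(-471)))*(355918 + 5210) = (180 + (-30 + 308 + 221841 - 942))*361128 = (180 + 221177)*361128 = 221357*361128 = 79938210696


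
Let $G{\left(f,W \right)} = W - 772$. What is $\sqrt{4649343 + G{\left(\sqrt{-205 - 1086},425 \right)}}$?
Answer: $2 \sqrt{1162249} \approx 2156.2$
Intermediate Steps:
$G{\left(f,W \right)} = -772 + W$
$\sqrt{4649343 + G{\left(\sqrt{-205 - 1086},425 \right)}} = \sqrt{4649343 + \left(-772 + 425\right)} = \sqrt{4649343 - 347} = \sqrt{4648996} = 2 \sqrt{1162249}$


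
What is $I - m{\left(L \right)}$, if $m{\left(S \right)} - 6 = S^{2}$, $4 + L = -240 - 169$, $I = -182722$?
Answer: $-353297$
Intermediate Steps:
$L = -413$ ($L = -4 - 409 = -413$)
$m{\left(S \right)} = 6 + S^{2}$
$I - m{\left(L \right)} = -182722 - \left(6 + \left(-413\right)^{2}\right) = -182722 - \left(6 + 170569\right) = -182722 - 170575 = -353297$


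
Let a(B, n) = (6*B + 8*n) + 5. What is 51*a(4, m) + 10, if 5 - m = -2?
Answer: 4345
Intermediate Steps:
m = 7 (m = 5 - 1*(-2) = 5 + 2 = 7)
a(B, n) = 5 + 6*B + 8*n
51*a(4, m) + 10 = 51*(5 + 6*4 + 8*7) + 10 = 51*(5 + 24 + 56) + 10 = 51*85 + 10 = 4335 + 10 = 4345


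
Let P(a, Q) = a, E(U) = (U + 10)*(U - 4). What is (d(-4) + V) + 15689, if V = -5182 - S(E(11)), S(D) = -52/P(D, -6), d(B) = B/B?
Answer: 1544728/147 ≈ 10508.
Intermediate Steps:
E(U) = (-4 + U)*(10 + U) (E(U) = (10 + U)*(-4 + U) = (-4 + U)*(10 + U))
d(B) = 1
S(D) = -52/D
V = -761702/147 (V = -5182 - (-52)/(-40 + 11² + 6*11) = -5182 - (-52)/(-40 + 121 + 66) = -5182 - (-52)/147 = -5182 - 1*(-52/147) = -5182 + 52/147 = -761702/147 ≈ -5181.6)
(d(-4) + V) + 15689 = (1 - 761702/147) + 15689 = -761555/147 + 15689 = 1544728/147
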